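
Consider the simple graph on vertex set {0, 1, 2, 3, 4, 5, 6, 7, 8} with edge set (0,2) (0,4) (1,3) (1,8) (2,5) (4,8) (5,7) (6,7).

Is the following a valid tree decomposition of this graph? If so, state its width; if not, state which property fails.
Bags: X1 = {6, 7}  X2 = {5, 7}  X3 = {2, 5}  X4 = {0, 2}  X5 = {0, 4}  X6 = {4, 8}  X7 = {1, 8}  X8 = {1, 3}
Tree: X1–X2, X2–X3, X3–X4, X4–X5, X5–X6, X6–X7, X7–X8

Yes; width 1.

Checking the three conditions: (i) the bags cover all of {0, 1, 2, 3, 4, 5, 6, 7, 8}; (ii) for each edge, some bag contains both endpoints; (iii) the bags containing any fixed vertex form a subtree. All hold, so the decomposition is valid with width 2 − 1 = 1.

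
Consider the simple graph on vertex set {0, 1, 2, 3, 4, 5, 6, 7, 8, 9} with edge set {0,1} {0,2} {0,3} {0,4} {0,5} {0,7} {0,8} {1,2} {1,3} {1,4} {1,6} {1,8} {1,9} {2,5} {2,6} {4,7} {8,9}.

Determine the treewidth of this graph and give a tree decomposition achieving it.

Treewidth 2.
One optimal decomposition is:
Bags: B1 = {0, 1, 4}  B2 = {0, 1, 3}  B3 = {0, 1, 8}  B4 = {1, 8, 9}  B5 = {0, 1, 2}  B6 = {1, 2, 6}  B7 = {0, 2, 5}  B8 = {0, 4, 7}
Tree: B1–B2, B1–B3, B3–B4, B3–B5, B5–B6, B5–B7, B1–B8

The largest bag has 3 vertices, giving width 2; this decomposition certifies tw(G) ≤ 2. Conversely, {0, 1, 8} is a clique of size 3, and the vertices of any clique must share a bag in every tree decomposition; so some bag has ≥ 3 vertices and tw(G) ≥ 2. Combining the bounds, tw(G) = 2.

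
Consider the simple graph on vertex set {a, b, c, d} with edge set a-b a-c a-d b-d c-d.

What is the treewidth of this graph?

A width-2 tree decomposition is:
Bags: B1 = {a, b, d}  B2 = {a, c, d}
Tree: B1–B2
Every bag has size at most 3, so the width is 3 − 1 = 2 and tw(G) ≤ 2. Conversely, {a, c, d} is a clique of size 3, and the vertices of any clique must share a bag in every tree decomposition; so some bag has ≥ 3 vertices and tw(G) ≥ 2. Hence tw(G) = 2 exactly.

2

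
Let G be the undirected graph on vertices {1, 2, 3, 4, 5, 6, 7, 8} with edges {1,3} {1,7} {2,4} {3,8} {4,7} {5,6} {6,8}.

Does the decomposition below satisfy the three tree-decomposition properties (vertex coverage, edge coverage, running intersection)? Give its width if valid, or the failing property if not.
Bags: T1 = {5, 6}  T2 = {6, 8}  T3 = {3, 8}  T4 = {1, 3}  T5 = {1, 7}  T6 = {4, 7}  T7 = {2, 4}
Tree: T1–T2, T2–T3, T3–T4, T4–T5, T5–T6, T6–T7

Yes; width 1.

Checking the three conditions: (i) the bags cover all of {1, 2, 3, 4, 5, 6, 7, 8}; (ii) for each edge, some bag contains both endpoints; (iii) the bags containing any fixed vertex form a subtree. All hold, so the decomposition is valid with width 2 − 1 = 1.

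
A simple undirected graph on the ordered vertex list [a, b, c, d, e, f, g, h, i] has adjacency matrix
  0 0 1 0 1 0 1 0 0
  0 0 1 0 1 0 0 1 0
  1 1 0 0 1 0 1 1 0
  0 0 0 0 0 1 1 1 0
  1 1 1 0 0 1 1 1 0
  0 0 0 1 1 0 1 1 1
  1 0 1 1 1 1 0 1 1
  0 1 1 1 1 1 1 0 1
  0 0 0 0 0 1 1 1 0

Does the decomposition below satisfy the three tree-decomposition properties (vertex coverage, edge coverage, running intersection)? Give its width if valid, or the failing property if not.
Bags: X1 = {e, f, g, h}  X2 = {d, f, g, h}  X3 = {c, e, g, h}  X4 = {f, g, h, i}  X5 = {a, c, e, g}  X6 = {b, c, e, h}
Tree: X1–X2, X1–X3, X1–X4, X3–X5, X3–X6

Vertex coverage: the bags together contain {a, b, c, d, e, f, g, h, i}, the full vertex set. Edge coverage: each edge of G has both endpoints in at least one bag. Running intersection: for every vertex, the bags containing it form a connected subtree. All three properties hold, so this is a valid tree decomposition of width max|bag| − 1 = 3, and hence tw(G) ≤ 3.

Yes; width 3.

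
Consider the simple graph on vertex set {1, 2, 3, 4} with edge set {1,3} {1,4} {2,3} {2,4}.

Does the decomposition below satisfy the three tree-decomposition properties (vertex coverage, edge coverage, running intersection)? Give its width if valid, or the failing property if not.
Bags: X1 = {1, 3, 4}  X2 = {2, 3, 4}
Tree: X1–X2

Yes; width 2.

Checking the three conditions: (i) the bags cover all of {1, 2, 3, 4}; (ii) for each edge, some bag contains both endpoints; (iii) the bags containing any fixed vertex form a subtree. All hold, so the decomposition is valid with width 3 − 1 = 2.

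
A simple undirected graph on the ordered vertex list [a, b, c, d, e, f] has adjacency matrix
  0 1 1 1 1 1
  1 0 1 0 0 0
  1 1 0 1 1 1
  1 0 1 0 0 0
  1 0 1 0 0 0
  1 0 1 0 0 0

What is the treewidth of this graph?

A width-2 tree decomposition is:
Bags: B1 = {a, c, d}  B2 = {a, c, e}  B3 = {a, b, c}  B4 = {a, c, f}
Tree: B1–B2, B2–B3, B2–B4
Each bag holds 3 vertices, so the decomposition has width 2, which upper-bounds the treewidth. Conversely, {a, c, d} is a clique of size 3, and the vertices of any clique must share a bag in every tree decomposition; so some bag has ≥ 3 vertices and tw(G) ≥ 2. Hence tw(G) = 2 exactly.

2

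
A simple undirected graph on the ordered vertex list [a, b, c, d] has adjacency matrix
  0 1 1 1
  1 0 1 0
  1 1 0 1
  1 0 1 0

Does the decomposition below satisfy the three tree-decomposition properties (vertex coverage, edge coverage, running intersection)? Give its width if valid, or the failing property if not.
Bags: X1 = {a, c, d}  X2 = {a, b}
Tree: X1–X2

A tree decomposition must satisfy three properties: every vertex lies in some bag; for every edge, both endpoints lie together in some bag; and for every vertex, the bags containing it form a connected subtree. Here edge (c,b) lies in no bag, so the decomposition is invalid.

No — edge (c,b) lies in no bag.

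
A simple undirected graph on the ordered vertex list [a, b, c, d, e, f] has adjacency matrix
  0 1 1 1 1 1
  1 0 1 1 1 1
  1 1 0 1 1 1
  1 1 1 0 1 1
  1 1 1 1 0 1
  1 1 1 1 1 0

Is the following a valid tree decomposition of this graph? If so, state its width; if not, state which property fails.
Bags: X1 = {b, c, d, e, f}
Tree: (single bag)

No — vertex a appears in no bag.

A tree decomposition must satisfy three properties: every vertex lies in some bag; for every edge, both endpoints lie together in some bag; and for every vertex, the bags containing it form a connected subtree. Here vertex a appears in no bag, so the decomposition is invalid.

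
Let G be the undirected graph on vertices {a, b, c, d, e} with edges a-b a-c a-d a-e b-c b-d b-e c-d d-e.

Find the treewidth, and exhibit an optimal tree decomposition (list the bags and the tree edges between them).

Every bag has size at most 4, so the width is 4 − 1 = 3 and tw(G) ≤ 3. Conversely, {a, b, d, e} is a clique of size 4, and the vertices of any clique must share a bag in every tree decomposition; so some bag has ≥ 4 vertices and tw(G) ≥ 3. Hence tw(G) = 3 exactly.

Treewidth 3.
One optimal decomposition is:
Bags: B1 = {a, b, c, d}  B2 = {a, b, d, e}
Tree: B1–B2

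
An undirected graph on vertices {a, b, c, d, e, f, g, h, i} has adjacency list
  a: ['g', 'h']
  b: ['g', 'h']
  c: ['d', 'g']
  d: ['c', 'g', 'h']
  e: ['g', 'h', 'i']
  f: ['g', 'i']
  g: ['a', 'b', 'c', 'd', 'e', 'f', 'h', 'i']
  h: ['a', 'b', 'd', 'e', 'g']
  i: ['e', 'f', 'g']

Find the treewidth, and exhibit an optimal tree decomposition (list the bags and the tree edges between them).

Every bag has size at most 3, so the width is 3 − 1 = 2 and tw(G) ≤ 2. On the other hand G contains the 3-clique {d, g, h}. A clique must lie in a single bag of any decomposition, so no decomposition can have width below 2. Therefore the treewidth is 2.

Treewidth 2.
Bags: B1 = {e, g, h}  B2 = {b, g, h}  B3 = {d, g, h}  B4 = {e, g, i}  B5 = {a, g, h}  B6 = {f, g, i}  B7 = {c, d, g}
Tree: B1–B2, B1–B3, B1–B4, B2–B5, B4–B6, B3–B7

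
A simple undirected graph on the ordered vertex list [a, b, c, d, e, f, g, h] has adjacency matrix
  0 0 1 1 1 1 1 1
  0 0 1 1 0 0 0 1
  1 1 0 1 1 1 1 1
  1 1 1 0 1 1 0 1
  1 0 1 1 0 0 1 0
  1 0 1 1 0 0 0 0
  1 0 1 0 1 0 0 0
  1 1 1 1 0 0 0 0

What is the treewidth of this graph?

A width-3 tree decomposition is:
Bags: B1 = {a, c, d, e}  B2 = {a, c, e, g}  B3 = {a, c, d, h}  B4 = {a, c, d, f}  B5 = {b, c, d, h}
Tree: B1–B2, B1–B3, B3–B4, B3–B5
Each bag holds 4 vertices, so the decomposition has width 3, which upper-bounds the treewidth. For the lower bound, the 4 vertices {a, c, d, e} are pairwise adjacent, and any tree decomposition puts a clique entirely inside one bag — forcing width ≥ 3. Hence tw(G) = 3 exactly.

3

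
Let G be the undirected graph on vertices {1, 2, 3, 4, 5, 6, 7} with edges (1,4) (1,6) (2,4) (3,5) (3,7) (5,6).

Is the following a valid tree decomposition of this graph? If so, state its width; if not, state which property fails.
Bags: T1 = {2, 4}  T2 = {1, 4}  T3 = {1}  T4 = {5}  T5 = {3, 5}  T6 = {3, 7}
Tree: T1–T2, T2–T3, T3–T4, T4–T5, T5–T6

A tree decomposition must satisfy three properties: every vertex lies in some bag; for every edge, both endpoints lie together in some bag; and for every vertex, the bags containing it form a connected subtree. Here vertex 6 appears in no bag, so the decomposition is invalid.

No — vertex 6 appears in no bag.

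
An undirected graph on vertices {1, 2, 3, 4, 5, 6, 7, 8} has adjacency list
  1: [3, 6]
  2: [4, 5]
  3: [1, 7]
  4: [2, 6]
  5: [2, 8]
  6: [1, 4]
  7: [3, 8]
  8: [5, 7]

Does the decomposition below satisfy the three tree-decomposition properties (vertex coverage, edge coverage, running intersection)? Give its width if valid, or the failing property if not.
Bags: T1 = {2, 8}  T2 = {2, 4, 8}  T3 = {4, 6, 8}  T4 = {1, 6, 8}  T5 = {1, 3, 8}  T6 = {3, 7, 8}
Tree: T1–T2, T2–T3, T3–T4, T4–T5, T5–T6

No — vertex 5 appears in no bag.

A tree decomposition must satisfy three properties: every vertex lies in some bag; for every edge, both endpoints lie together in some bag; and for every vertex, the bags containing it form a connected subtree. Here vertex 5 appears in no bag, so the decomposition is invalid.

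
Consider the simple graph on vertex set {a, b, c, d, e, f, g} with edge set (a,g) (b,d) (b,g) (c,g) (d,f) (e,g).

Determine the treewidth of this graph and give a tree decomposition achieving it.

Every bag has size at most 2, so the width is 2 − 1 = 1 and tw(G) ≤ 1. Any graph with an edge has treewidth ≥ 1, and G has the edge b–g. Therefore the treewidth is 1.

Treewidth 1.
Bags: B1 = {b, g}  B2 = {c, g}  B3 = {b, d}  B4 = {a, g}  B5 = {d, f}  B6 = {e, g}
Tree: B1–B2, B1–B3, B2–B4, B3–B5, B4–B6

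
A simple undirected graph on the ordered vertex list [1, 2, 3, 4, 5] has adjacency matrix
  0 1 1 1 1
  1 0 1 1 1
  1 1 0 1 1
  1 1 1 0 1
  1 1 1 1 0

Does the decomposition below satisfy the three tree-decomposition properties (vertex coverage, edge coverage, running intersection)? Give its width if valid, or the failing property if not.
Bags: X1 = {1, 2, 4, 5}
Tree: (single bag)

A tree decomposition must satisfy three properties: every vertex lies in some bag; for every edge, both endpoints lie together in some bag; and for every vertex, the bags containing it form a connected subtree. Here vertex 3 appears in no bag, so the decomposition is invalid.

No — vertex 3 appears in no bag.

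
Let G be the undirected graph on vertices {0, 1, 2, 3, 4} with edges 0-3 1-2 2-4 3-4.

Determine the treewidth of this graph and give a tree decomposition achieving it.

Each bag holds 2 vertices, so the decomposition has width 1, which upper-bounds the treewidth. Any graph with an edge has treewidth ≥ 1, and G has the edge 0–3. The upper and lower bounds meet at 1, so that is the treewidth.

Treewidth 1.
One optimal decomposition is:
Bags: B1 = {0, 3}  B2 = {3, 4}  B3 = {2, 4}  B4 = {1, 2}
Tree: B1–B2, B2–B3, B3–B4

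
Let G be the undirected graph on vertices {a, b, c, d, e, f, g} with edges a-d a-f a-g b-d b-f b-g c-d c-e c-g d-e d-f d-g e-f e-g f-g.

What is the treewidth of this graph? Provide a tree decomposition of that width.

Treewidth 3.
One optimal decomposition is:
Bags: B1 = {b, d, f, g}  B2 = {d, e, f, g}  B3 = {a, d, f, g}  B4 = {c, d, e, g}
Tree: B1–B2, B1–B3, B2–B4

Every bag has size at most 4, so the width is 4 − 1 = 3 and tw(G) ≤ 3. Conversely, {c, d, e, g} is a clique of size 4, and the vertices of any clique must share a bag in every tree decomposition; so some bag has ≥ 4 vertices and tw(G) ≥ 3. Hence tw(G) = 3 exactly.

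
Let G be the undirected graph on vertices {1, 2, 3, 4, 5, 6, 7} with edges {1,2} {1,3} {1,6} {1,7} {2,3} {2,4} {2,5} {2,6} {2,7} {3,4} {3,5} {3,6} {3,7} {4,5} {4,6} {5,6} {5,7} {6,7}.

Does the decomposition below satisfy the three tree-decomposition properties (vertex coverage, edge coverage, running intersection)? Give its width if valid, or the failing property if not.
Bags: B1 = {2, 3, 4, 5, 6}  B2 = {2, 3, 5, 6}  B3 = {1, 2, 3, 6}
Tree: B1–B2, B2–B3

A tree decomposition must satisfy three properties: every vertex lies in some bag; for every edge, both endpoints lie together in some bag; and for every vertex, the bags containing it form a connected subtree. Here vertex 7 appears in no bag, so the decomposition is invalid.

No — vertex 7 appears in no bag.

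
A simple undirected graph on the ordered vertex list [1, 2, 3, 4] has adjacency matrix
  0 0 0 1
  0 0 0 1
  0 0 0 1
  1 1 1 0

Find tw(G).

A width-1 tree decomposition is:
Bags: B1 = {1, 4}  B2 = {3, 4}  B3 = {2, 4}
Tree: B1–B2, B1–B3
The largest bag has 2 vertices, giving width 1; this decomposition certifies tw(G) ≤ 1. G has an edge, so its treewidth is at least 1. Combining the bounds, tw(G) = 1.

1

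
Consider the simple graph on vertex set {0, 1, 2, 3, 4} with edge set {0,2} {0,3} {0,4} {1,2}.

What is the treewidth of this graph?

A width-1 tree decomposition is:
Bags: B1 = {1, 2}  B2 = {0, 2}  B3 = {0, 4}  B4 = {0, 3}
Tree: B1–B2, B2–B3, B3–B4
Each bag holds 2 vertices, so the decomposition has width 1, which upper-bounds the treewidth. G has an edge, so its treewidth is at least 1. Combining the bounds, tw(G) = 1.

1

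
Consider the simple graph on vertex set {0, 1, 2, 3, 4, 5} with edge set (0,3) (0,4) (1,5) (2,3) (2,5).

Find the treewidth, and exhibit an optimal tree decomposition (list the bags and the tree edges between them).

Every bag has size at most 2, so the width is 2 − 1 = 1 and tw(G) ≤ 1. Any graph with an edge has treewidth ≥ 1, and G has the edge 1–5. Combining the bounds, tw(G) = 1.

Treewidth 1.
Bags: B1 = {1, 5}  B2 = {2, 5}  B3 = {2, 3}  B4 = {0, 3}  B5 = {0, 4}
Tree: B1–B2, B2–B3, B3–B4, B4–B5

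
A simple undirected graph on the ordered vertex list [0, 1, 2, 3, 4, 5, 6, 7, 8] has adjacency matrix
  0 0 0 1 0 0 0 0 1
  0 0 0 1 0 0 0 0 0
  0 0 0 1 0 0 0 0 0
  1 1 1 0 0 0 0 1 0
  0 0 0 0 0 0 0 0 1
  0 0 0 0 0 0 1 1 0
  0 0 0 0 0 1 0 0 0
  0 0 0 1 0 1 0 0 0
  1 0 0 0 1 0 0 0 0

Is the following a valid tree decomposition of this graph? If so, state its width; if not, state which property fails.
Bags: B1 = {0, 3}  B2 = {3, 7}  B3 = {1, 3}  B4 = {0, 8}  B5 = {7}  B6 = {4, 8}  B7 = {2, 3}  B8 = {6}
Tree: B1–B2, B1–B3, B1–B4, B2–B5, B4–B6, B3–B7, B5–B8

A tree decomposition must satisfy three properties: every vertex lies in some bag; for every edge, both endpoints lie together in some bag; and for every vertex, the bags containing it form a connected subtree. Here vertex 5 appears in no bag, so the decomposition is invalid.

No — vertex 5 appears in no bag.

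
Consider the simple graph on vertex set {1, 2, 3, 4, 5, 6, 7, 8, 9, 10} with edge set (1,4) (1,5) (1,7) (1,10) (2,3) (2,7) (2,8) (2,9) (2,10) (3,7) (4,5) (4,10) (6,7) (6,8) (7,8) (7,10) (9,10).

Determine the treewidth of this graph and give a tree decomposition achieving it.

The largest bag has 3 vertices, giving width 2; this decomposition certifies tw(G) ≤ 2. On the other hand G contains the 3-clique {2, 9, 10}. A clique must lie in a single bag of any decomposition, so no decomposition can have width below 2. Therefore the treewidth is 2.

Treewidth 2.
Bags: B1 = {2, 7, 10}  B2 = {2, 7, 8}  B3 = {2, 3, 7}  B4 = {1, 7, 10}  B5 = {1, 4, 10}  B6 = {6, 7, 8}  B7 = {1, 4, 5}  B8 = {2, 9, 10}
Tree: B1–B2, B1–B3, B1–B4, B4–B5, B2–B6, B5–B7, B1–B8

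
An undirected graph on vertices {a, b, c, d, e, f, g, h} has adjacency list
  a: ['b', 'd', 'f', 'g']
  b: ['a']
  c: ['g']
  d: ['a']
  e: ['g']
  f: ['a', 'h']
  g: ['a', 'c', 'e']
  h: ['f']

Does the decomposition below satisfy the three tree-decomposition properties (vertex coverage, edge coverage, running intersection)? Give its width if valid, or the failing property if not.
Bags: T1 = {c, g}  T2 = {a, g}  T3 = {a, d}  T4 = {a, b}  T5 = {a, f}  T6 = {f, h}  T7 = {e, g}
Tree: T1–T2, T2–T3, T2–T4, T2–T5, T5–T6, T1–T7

Yes; width 1.

Every vertex of G appears in some bag (union = {a, b, c, d, e, f, g, h}); every edge is covered by a bag; and for each vertex v the set of bags containing v is connected in the bag tree. The decomposition is therefore valid. The largest bag has 2 vertices, so the width is 1.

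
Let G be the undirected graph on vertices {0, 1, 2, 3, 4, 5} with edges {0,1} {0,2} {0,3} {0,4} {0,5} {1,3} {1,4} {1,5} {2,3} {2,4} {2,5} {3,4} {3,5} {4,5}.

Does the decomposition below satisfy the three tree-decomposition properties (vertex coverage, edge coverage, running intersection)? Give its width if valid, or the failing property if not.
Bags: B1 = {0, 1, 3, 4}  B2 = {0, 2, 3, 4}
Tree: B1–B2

No — vertex 5 appears in no bag.

A tree decomposition must satisfy three properties: every vertex lies in some bag; for every edge, both endpoints lie together in some bag; and for every vertex, the bags containing it form a connected subtree. Here vertex 5 appears in no bag, so the decomposition is invalid.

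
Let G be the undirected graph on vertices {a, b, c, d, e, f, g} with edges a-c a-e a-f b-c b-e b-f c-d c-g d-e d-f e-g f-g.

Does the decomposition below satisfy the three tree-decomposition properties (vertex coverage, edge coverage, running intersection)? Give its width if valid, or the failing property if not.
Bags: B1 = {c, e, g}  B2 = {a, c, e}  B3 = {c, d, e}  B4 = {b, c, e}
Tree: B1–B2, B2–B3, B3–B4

No — vertex f appears in no bag.

A tree decomposition must satisfy three properties: every vertex lies in some bag; for every edge, both endpoints lie together in some bag; and for every vertex, the bags containing it form a connected subtree. Here vertex f appears in no bag, so the decomposition is invalid.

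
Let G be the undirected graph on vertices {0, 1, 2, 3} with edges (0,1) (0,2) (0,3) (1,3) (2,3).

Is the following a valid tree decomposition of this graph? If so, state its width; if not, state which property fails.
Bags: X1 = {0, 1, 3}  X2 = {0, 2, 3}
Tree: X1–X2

Every vertex of G appears in some bag (union = {0, 1, 2, 3}); every edge is covered by a bag; and for each vertex v the set of bags containing v is connected in the bag tree. The decomposition is therefore valid. The largest bag has 3 vertices, so the width is 2.

Yes; width 2.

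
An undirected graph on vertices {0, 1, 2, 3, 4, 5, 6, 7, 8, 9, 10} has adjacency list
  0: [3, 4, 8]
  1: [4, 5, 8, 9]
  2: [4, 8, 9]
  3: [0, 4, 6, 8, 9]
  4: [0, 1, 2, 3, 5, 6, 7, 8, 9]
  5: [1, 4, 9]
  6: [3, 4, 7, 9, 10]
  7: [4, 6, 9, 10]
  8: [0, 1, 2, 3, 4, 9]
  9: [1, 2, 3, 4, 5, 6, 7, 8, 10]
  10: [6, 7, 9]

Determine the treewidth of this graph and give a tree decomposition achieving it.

The largest bag has 4 vertices, giving width 3; this decomposition certifies tw(G) ≤ 3. For the lower bound, the 4 vertices {6, 7, 9, 10} are pairwise adjacent, and any tree decomposition puts a clique entirely inside one bag — forcing width ≥ 3. The upper and lower bounds meet at 3, so that is the treewidth.

Treewidth 3.
Bags: B1 = {3, 4, 8, 9}  B2 = {0, 3, 4, 8}  B3 = {3, 4, 6, 9}  B4 = {4, 6, 7, 9}  B5 = {6, 7, 9, 10}  B6 = {1, 4, 8, 9}  B7 = {1, 4, 5, 9}  B8 = {2, 4, 8, 9}
Tree: B1–B2, B1–B3, B3–B4, B4–B5, B1–B6, B6–B7, B1–B8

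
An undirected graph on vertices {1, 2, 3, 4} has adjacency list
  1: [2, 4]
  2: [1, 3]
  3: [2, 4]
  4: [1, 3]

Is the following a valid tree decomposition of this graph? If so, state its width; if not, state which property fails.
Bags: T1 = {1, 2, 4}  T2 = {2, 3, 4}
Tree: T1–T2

Vertex coverage: the bags together contain {1, 2, 3, 4}, the full vertex set. Edge coverage: each edge of G has both endpoints in at least one bag. Running intersection: for every vertex, the bags containing it form a connected subtree. All three properties hold, so this is a valid tree decomposition of width max|bag| − 1 = 2, and hence tw(G) ≤ 2.

Yes; width 2.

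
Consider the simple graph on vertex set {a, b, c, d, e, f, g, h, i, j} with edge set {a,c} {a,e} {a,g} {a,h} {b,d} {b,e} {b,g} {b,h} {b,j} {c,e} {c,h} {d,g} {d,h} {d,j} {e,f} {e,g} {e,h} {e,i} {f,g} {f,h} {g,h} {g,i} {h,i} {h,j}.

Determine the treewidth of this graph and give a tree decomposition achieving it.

Every bag has size at most 4, so the width is 4 − 1 = 3 and tw(G) ≤ 3. On the other hand G contains the 4-clique {b, d, g, h}. A clique must lie in a single bag of any decomposition, so no decomposition can have width below 3. Therefore the treewidth is 3.

Treewidth 3.
Bags: B1 = {e, g, h, i}  B2 = {b, e, g, h}  B3 = {e, f, g, h}  B4 = {b, d, g, h}  B5 = {b, d, h, j}  B6 = {a, e, g, h}  B7 = {a, c, e, h}
Tree: B1–B2, B2–B3, B2–B4, B4–B5, B2–B6, B6–B7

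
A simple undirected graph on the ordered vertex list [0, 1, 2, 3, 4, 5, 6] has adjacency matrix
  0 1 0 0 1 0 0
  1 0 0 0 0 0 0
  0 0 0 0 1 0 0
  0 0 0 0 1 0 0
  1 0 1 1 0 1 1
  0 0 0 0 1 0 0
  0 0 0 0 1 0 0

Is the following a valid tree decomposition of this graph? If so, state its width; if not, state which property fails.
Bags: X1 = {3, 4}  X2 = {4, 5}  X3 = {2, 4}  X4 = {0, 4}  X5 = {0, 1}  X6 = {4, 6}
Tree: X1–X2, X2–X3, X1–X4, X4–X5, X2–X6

Checking the three conditions: (i) the bags cover all of {0, 1, 2, 3, 4, 5, 6}; (ii) for each edge, some bag contains both endpoints; (iii) the bags containing any fixed vertex form a subtree. All hold, so the decomposition is valid with width 2 − 1 = 1.

Yes; width 1.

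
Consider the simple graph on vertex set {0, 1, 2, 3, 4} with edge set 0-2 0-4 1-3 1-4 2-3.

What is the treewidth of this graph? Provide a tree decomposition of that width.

Treewidth 2.
Bags: B1 = {0, 2, 4}  B2 = {2, 3, 4}  B3 = {1, 3, 4}
Tree: B1–B2, B2–B3

Each bag holds 3 vertices, so the decomposition has width 2, which upper-bounds the treewidth. Since 4–0–2–3–1–4 is a cycle in G, G is not acyclic. Forests are exactly the graphs of treewidth ≤ 1, so tw(G) ≥ 2. Hence tw(G) = 2 exactly.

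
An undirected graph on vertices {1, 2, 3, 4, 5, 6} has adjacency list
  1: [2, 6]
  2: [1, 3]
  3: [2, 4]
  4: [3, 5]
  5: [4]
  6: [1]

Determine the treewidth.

1

A width-1 tree decomposition is:
Bags: B1 = {1, 6}  B2 = {1, 2}  B3 = {2, 3}  B4 = {3, 4}  B5 = {4, 5}
Tree: B1–B2, B2–B3, B3–B4, B4–B5
Each bag holds 2 vertices, so the decomposition has width 1, which upper-bounds the treewidth. Any graph with an edge has treewidth ≥ 1, and G has the edge 6–1. Hence tw(G) = 1 exactly.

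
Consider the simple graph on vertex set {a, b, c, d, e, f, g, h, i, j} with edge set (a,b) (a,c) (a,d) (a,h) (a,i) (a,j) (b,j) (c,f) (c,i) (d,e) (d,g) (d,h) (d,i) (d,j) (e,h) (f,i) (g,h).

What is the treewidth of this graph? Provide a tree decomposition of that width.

Each bag holds 3 vertices, so the decomposition has width 2, which upper-bounds the treewidth. On the other hand G contains the 3-clique {a, d, j}. A clique must lie in a single bag of any decomposition, so no decomposition can have width below 2. Combining the bounds, tw(G) = 2.

Treewidth 2.
One such decomposition:
Bags: B1 = {d, e, h}  B2 = {a, d, h}  B3 = {a, d, i}  B4 = {a, c, i}  B5 = {d, g, h}  B6 = {c, f, i}  B7 = {a, d, j}  B8 = {a, b, j}
Tree: B1–B2, B2–B3, B3–B4, B1–B5, B4–B6, B3–B7, B7–B8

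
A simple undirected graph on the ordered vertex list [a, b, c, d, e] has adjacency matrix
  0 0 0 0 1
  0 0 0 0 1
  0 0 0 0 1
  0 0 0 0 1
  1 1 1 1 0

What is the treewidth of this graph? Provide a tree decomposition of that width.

Every bag has size at most 2, so the width is 2 − 1 = 1 and tw(G) ≤ 1. Any graph with an edge has treewidth ≥ 1, and G has the edge c–e. Hence tw(G) = 1 exactly.

Treewidth 1.
Bags: B1 = {c, e}  B2 = {b, e}  B3 = {a, e}  B4 = {d, e}
Tree: B1–B2, B2–B3, B2–B4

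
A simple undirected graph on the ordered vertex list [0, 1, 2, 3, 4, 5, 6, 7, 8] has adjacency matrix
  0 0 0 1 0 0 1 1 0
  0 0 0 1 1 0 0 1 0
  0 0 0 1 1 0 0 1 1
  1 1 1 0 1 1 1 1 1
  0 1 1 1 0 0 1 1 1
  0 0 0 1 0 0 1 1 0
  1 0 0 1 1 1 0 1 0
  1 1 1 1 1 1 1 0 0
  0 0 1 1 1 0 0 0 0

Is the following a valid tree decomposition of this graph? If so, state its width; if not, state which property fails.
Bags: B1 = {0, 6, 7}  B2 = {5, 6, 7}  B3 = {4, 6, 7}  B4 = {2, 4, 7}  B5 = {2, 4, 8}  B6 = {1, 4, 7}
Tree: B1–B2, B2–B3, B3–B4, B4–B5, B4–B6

A tree decomposition must satisfy three properties: every vertex lies in some bag; for every edge, both endpoints lie together in some bag; and for every vertex, the bags containing it form a connected subtree. Here vertex 3 appears in no bag, so the decomposition is invalid.

No — vertex 3 appears in no bag.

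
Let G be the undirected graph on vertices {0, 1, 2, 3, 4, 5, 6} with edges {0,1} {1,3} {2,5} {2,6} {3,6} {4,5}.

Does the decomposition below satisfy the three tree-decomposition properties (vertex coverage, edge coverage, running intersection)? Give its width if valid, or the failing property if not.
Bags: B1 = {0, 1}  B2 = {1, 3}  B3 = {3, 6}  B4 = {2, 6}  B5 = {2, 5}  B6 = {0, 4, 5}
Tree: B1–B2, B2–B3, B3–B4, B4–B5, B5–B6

A tree decomposition must satisfy three properties: every vertex lies in some bag; for every edge, both endpoints lie together in some bag; and for every vertex, the bags containing it form a connected subtree. Here bags containing vertex 0 are not connected in the tree, so the decomposition is invalid.

No — bags containing vertex 0 are not connected in the tree.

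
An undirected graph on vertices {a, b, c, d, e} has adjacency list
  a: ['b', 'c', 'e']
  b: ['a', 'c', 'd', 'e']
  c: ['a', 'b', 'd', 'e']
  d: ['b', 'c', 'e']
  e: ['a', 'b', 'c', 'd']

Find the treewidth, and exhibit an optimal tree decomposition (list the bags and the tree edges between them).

Treewidth 3.
One such decomposition:
Bags: B1 = {b, c, d, e}  B2 = {a, b, c, e}
Tree: B1–B2

The largest bag has 4 vertices, giving width 3; this decomposition certifies tw(G) ≤ 3. On the other hand G contains the 4-clique {b, c, d, e}. A clique must lie in a single bag of any decomposition, so no decomposition can have width below 3. The upper and lower bounds meet at 3, so that is the treewidth.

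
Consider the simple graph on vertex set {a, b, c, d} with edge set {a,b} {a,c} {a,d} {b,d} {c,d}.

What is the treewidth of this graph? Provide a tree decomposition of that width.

Every bag has size at most 3, so the width is 3 − 1 = 2 and tw(G) ≤ 2. For the lower bound, the 3 vertices {a, c, d} are pairwise adjacent, and any tree decomposition puts a clique entirely inside one bag — forcing width ≥ 2. The upper and lower bounds meet at 2, so that is the treewidth.

Treewidth 2.
One such decomposition:
Bags: B1 = {a, c, d}  B2 = {a, b, d}
Tree: B1–B2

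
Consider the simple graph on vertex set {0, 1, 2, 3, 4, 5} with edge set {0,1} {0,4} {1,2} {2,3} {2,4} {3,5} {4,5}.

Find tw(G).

2

A width-2 tree decomposition is:
Bags: B1 = {2, 3, 5}  B2 = {2, 4, 5}  B3 = {1, 2, 4}  B4 = {0, 1, 4}
Tree: B1–B2, B2–B3, B3–B4
Every bag has size at most 3, so the width is 3 − 1 = 2 and tw(G) ≤ 2. For the lower bound, G contains the cycle 3–5–4–2–3, so G is not a forest; only forests have treewidth ≤ 1, hence tw(G) ≥ 2. The upper and lower bounds meet at 2, so that is the treewidth.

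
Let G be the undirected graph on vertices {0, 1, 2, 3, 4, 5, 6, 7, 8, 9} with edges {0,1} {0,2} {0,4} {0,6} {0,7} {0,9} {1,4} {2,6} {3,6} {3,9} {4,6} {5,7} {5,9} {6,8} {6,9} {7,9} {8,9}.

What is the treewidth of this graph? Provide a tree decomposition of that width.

Each bag holds 3 vertices, so the decomposition has width 2, which upper-bounds the treewidth. For the lower bound, the 3 vertices {0, 1, 4} are pairwise adjacent, and any tree decomposition puts a clique entirely inside one bag — forcing width ≥ 2. Hence tw(G) = 2 exactly.

Treewidth 2.
Bags: B1 = {0, 6, 9}  B2 = {0, 4, 6}  B3 = {3, 6, 9}  B4 = {0, 7, 9}  B5 = {0, 1, 4}  B6 = {5, 7, 9}  B7 = {6, 8, 9}  B8 = {0, 2, 6}
Tree: B1–B2, B1–B3, B1–B4, B2–B5, B4–B6, B1–B7, B1–B8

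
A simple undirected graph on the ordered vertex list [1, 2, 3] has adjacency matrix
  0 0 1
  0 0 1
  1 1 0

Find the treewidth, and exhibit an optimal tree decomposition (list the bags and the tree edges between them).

Treewidth 1.
One such decomposition:
Bags: B1 = {2, 3}  B2 = {1, 3}
Tree: B1–B2

Each bag holds 2 vertices, so the decomposition has width 1, which upper-bounds the treewidth. Any graph with an edge has treewidth ≥ 1, and G has the edge 3–2. Combining the bounds, tw(G) = 1.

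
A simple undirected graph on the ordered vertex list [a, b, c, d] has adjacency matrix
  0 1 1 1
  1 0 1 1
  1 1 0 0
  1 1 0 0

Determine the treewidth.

2

A width-2 tree decomposition is:
Bags: B1 = {a, b, d}  B2 = {a, b, c}
Tree: B1–B2
Every bag has size at most 3, so the width is 3 − 1 = 2 and tw(G) ≤ 2. For the lower bound, the 3 vertices {a, b, d} are pairwise adjacent, and any tree decomposition puts a clique entirely inside one bag — forcing width ≥ 2. Combining the bounds, tw(G) = 2.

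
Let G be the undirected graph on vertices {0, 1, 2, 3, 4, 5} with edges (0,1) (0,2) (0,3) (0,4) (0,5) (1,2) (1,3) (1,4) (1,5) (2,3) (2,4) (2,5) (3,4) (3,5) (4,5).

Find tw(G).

A width-5 tree decomposition is:
Bags: B1 = {0, 1, 2, 3, 4, 5}
Tree: (single bag)
With just one bag of size 6, the width is 6 − 1 = 5, so tw(G) ≤ 5. For the lower bound, the 6 vertices {0, 1, 2, 3, 4, 5} are pairwise adjacent, and any tree decomposition puts a clique entirely inside one bag — forcing width ≥ 5. The upper and lower bounds meet at 5, so that is the treewidth.

5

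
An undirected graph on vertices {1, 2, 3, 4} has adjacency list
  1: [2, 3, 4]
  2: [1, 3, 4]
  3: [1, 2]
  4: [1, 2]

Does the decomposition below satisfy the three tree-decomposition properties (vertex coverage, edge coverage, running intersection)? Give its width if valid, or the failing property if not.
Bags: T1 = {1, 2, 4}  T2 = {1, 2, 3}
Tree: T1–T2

Yes; width 2.

Checking the three conditions: (i) the bags cover all of {1, 2, 3, 4}; (ii) for each edge, some bag contains both endpoints; (iii) the bags containing any fixed vertex form a subtree. All hold, so the decomposition is valid with width 3 − 1 = 2.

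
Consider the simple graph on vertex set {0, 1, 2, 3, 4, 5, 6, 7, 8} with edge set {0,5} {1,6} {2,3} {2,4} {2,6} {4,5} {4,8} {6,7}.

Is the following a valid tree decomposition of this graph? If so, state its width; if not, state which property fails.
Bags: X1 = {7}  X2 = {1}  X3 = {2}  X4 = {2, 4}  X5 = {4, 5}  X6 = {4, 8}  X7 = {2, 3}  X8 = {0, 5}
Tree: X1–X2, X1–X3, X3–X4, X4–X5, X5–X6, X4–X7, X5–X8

No — vertex 6 appears in no bag.

A tree decomposition must satisfy three properties: every vertex lies in some bag; for every edge, both endpoints lie together in some bag; and for every vertex, the bags containing it form a connected subtree. Here vertex 6 appears in no bag, so the decomposition is invalid.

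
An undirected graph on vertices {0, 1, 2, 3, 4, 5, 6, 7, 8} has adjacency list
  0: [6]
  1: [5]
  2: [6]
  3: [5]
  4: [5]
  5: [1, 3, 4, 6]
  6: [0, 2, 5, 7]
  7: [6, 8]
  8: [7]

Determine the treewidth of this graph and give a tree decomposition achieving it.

The largest bag has 2 vertices, giving width 1; this decomposition certifies tw(G) ≤ 1. Since G has at least one edge (e.g. 6–5), it is not an edgeless graph, so tw(G) ≥ 1. Therefore the treewidth is 1.

Treewidth 1.
Bags: B1 = {5, 6}  B2 = {4, 5}  B3 = {1, 5}  B4 = {3, 5}  B5 = {6, 7}  B6 = {0, 6}  B7 = {2, 6}  B8 = {7, 8}
Tree: B1–B2, B1–B3, B2–B4, B1–B5, B5–B6, B5–B7, B5–B8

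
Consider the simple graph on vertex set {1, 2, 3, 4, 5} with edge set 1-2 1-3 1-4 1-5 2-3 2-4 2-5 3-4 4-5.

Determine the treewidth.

3

A width-3 tree decomposition is:
Bags: B1 = {1, 2, 3, 4}  B2 = {1, 2, 4, 5}
Tree: B1–B2
The largest bag has 4 vertices, giving width 3; this decomposition certifies tw(G) ≤ 3. Conversely, {1, 2, 3, 4} is a clique of size 4, and the vertices of any clique must share a bag in every tree decomposition; so some bag has ≥ 4 vertices and tw(G) ≥ 3. Hence tw(G) = 3 exactly.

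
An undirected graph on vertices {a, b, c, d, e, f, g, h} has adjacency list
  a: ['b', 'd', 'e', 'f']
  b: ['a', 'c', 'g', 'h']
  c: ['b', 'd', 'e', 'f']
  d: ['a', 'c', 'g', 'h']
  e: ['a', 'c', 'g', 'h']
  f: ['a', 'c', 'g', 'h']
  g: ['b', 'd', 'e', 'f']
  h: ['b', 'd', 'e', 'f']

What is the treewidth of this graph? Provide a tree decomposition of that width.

Every bag has size at most 5, so the width is 5 − 1 = 4 and tw(G) ≤ 4. For the lower bound: the 5 vertex sets {a,b}, {c,f}, {e,h}, {g}, {d} are disjoint, each induces a connected subgraph, and every pair is joined by at least one edge of G. Contracting each set to a single vertex therefore yields K_{5} as a minor, and since treewidth is minor-monotone, tw(G) ≥ tw(K_{5}) = 4. The upper and lower bounds meet at 4, so that is the treewidth.

Treewidth 4.
One such decomposition:
Bags: B1 = {a, b, c, g, h}  B2 = {a, c, f, g, h}  B3 = {a, c, e, g, h}  B4 = {a, c, d, g, h}
Tree: B1–B2, B2–B3, B3–B4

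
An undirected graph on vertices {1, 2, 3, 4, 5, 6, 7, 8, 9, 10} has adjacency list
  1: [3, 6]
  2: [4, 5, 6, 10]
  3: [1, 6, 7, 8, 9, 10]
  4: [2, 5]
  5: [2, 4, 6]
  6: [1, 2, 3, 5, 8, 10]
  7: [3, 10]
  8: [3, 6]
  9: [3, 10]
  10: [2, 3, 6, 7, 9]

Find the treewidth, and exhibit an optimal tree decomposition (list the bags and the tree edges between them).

Treewidth 2.
One optimal decomposition is:
Bags: B1 = {3, 6, 10}  B2 = {2, 6, 10}  B3 = {3, 9, 10}  B4 = {3, 7, 10}  B5 = {1, 3, 6}  B6 = {3, 6, 8}  B7 = {2, 5, 6}  B8 = {2, 4, 5}
Tree: B1–B2, B1–B3, B3–B4, B1–B5, B1–B6, B2–B7, B7–B8

The largest bag has 3 vertices, giving width 2; this decomposition certifies tw(G) ≤ 2. Conversely, {2, 6, 10} is a clique of size 3, and the vertices of any clique must share a bag in every tree decomposition; so some bag has ≥ 3 vertices and tw(G) ≥ 2. Therefore the treewidth is 2.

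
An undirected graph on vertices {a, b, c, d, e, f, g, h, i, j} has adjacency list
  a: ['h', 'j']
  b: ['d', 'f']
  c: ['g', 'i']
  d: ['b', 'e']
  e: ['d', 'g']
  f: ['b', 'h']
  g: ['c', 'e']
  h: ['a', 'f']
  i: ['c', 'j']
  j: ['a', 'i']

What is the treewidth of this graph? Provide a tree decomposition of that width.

Each bag holds 3 vertices, so the decomposition has width 2, which upper-bounds the treewidth. Since a–h–f–b–d–e–g–c–i–j–a is a cycle in G, G is not acyclic. Forests are exactly the graphs of treewidth ≤ 1, so tw(G) ≥ 2. Hence tw(G) = 2 exactly.

Treewidth 2.
One optimal decomposition is:
Bags: B1 = {a, f, h}  B2 = {a, b, f}  B3 = {a, b, d}  B4 = {a, d, e}  B5 = {a, e, g}  B6 = {a, c, g}  B7 = {a, c, i}  B8 = {a, i, j}
Tree: B1–B2, B2–B3, B3–B4, B4–B5, B5–B6, B6–B7, B7–B8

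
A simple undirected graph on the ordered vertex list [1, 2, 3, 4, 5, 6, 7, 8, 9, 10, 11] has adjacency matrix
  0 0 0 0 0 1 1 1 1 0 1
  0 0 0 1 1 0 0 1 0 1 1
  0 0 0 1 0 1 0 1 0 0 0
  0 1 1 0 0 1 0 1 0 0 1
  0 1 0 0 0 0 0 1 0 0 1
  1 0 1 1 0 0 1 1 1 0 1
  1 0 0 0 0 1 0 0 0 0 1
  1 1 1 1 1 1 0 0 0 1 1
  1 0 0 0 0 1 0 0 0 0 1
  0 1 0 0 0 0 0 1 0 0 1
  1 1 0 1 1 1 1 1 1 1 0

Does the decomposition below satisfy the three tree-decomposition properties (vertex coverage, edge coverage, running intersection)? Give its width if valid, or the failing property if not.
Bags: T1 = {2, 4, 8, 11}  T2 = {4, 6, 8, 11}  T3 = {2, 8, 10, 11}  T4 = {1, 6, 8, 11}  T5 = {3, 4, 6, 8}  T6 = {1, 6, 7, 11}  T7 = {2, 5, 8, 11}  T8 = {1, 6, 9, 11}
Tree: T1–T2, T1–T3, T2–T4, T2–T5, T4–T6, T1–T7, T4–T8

Yes; width 3.

Vertex coverage: the bags together contain {1, 2, 3, 4, 5, 6, 7, 8, 9, 10, 11}, the full vertex set. Edge coverage: each edge of G has both endpoints in at least one bag. Running intersection: for every vertex, the bags containing it form a connected subtree. All three properties hold, so this is a valid tree decomposition of width max|bag| − 1 = 3, and hence tw(G) ≤ 3.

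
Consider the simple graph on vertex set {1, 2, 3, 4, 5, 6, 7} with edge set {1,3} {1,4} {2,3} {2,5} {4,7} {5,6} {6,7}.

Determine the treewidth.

A width-2 tree decomposition is:
Bags: B1 = {5, 6, 7}  B2 = {4, 5, 7}  B3 = {1, 4, 5}  B4 = {1, 3, 5}  B5 = {2, 3, 5}
Tree: B1–B2, B2–B3, B3–B4, B4–B5
The largest bag has 3 vertices, giving width 2; this decomposition certifies tw(G) ≤ 2. For the lower bound, G contains the cycle 5–6–7–4–1–3–2–5, so G is not a forest; only forests have treewidth ≤ 1, hence tw(G) ≥ 2. Hence tw(G) = 2 exactly.

2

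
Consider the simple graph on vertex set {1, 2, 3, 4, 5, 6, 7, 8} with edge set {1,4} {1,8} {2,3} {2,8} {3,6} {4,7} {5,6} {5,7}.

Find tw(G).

2

A width-2 tree decomposition is:
Bags: B1 = {2, 3, 8}  B2 = {1, 3, 8}  B3 = {1, 3, 4}  B4 = {3, 4, 7}  B5 = {3, 5, 7}  B6 = {3, 5, 6}
Tree: B1–B2, B2–B3, B3–B4, B4–B5, B5–B6
The largest bag has 3 vertices, giving width 2; this decomposition certifies tw(G) ≤ 2. Since 3–2–8–1–4–7–5–6–3 is a cycle in G, G is not acyclic. Forests are exactly the graphs of treewidth ≤ 1, so tw(G) ≥ 2. Combining the bounds, tw(G) = 2.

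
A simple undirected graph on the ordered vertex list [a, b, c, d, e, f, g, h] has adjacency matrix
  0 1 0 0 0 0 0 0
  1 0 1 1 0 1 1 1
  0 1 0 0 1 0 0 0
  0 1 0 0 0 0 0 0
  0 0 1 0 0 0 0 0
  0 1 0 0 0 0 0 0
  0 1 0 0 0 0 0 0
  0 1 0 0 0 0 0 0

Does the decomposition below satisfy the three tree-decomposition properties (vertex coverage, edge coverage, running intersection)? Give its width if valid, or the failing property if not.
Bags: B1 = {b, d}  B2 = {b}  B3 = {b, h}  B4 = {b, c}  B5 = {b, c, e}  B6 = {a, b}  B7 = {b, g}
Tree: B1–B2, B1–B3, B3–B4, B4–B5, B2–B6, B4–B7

A tree decomposition must satisfy three properties: every vertex lies in some bag; for every edge, both endpoints lie together in some bag; and for every vertex, the bags containing it form a connected subtree. Here vertex f appears in no bag, so the decomposition is invalid.

No — vertex f appears in no bag.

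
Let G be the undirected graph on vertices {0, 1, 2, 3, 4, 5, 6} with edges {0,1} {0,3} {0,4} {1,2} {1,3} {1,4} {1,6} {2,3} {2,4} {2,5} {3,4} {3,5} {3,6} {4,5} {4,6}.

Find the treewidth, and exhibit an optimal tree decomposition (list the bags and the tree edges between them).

Every bag has size at most 4, so the width is 4 − 1 = 3 and tw(G) ≤ 3. On the other hand G contains the 4-clique {0, 1, 3, 4}. A clique must lie in a single bag of any decomposition, so no decomposition can have width below 3. Hence tw(G) = 3 exactly.

Treewidth 3.
Bags: B1 = {0, 1, 3, 4}  B2 = {1, 3, 4, 6}  B3 = {1, 2, 3, 4}  B4 = {2, 3, 4, 5}
Tree: B1–B2, B1–B3, B3–B4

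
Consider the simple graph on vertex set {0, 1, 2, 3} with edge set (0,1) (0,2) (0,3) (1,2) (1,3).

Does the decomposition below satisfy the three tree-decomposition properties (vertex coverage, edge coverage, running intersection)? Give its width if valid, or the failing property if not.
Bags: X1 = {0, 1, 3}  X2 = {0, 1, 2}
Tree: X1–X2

Every vertex of G appears in some bag (union = {0, 1, 2, 3}); every edge is covered by a bag; and for each vertex v the set of bags containing v is connected in the bag tree. The decomposition is therefore valid. The largest bag has 3 vertices, so the width is 2.

Yes; width 2.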